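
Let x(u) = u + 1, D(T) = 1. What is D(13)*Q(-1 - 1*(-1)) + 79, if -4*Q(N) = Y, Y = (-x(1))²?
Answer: 78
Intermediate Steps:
x(u) = 1 + u
Y = 4 (Y = (-(1 + 1))² = (-1*2)² = (-2)² = 4)
Q(N) = -1 (Q(N) = -¼*4 = -1)
D(13)*Q(-1 - 1*(-1)) + 79 = 1*(-1) + 79 = -1 + 79 = 78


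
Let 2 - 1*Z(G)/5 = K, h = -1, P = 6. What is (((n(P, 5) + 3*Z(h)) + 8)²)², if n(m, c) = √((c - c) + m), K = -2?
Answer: (68 + √6)⁴ ≈ 2.4633e+7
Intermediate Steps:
Z(G) = 20 (Z(G) = 10 - 5*(-2) = 10 + 10 = 20)
n(m, c) = √m (n(m, c) = √(0 + m) = √m)
(((n(P, 5) + 3*Z(h)) + 8)²)² = (((√6 + 3*20) + 8)²)² = (((√6 + 60) + 8)²)² = (((60 + √6) + 8)²)² = ((68 + √6)²)² = (68 + √6)⁴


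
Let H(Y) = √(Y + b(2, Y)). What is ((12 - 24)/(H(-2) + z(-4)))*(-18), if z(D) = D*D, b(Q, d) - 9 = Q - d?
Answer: 3456/245 - 216*√11/245 ≈ 11.182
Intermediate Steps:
b(Q, d) = 9 + Q - d (b(Q, d) = 9 + (Q - d) = 9 + Q - d)
H(Y) = √11 (H(Y) = √(Y + (9 + 2 - Y)) = √(Y + (11 - Y)) = √11)
z(D) = D²
((12 - 24)/(H(-2) + z(-4)))*(-18) = ((12 - 24)/(√11 + (-4)²))*(-18) = -12/(√11 + 16)*(-18) = -12/(16 + √11)*(-18) = 216/(16 + √11)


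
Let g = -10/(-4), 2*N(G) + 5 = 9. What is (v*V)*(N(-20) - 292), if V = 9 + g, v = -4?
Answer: 13340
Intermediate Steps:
N(G) = 2 (N(G) = -5/2 + (½)*9 = -5/2 + 9/2 = 2)
g = 5/2 (g = -10*(-¼) = 5/2 ≈ 2.5000)
V = 23/2 (V = 9 + 5/2 = 23/2 ≈ 11.500)
(v*V)*(N(-20) - 292) = (-4*23/2)*(2 - 292) = -46*(-290) = 13340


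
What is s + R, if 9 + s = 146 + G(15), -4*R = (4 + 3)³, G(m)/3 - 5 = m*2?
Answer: 625/4 ≈ 156.25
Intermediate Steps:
G(m) = 15 + 6*m (G(m) = 15 + 3*(m*2) = 15 + 3*(2*m) = 15 + 6*m)
R = -343/4 (R = -(4 + 3)³/4 = -¼*7³ = -¼*343 = -343/4 ≈ -85.750)
s = 242 (s = -9 + (146 + (15 + 6*15)) = -9 + (146 + (15 + 90)) = -9 + (146 + 105) = -9 + 251 = 242)
s + R = 242 - 343/4 = 625/4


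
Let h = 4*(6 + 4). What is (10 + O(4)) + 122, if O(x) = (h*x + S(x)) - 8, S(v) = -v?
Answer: 280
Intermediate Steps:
h = 40 (h = 4*10 = 40)
O(x) = -8 + 39*x (O(x) = (40*x - x) - 8 = 39*x - 8 = -8 + 39*x)
(10 + O(4)) + 122 = (10 + (-8 + 39*4)) + 122 = (10 + (-8 + 156)) + 122 = (10 + 148) + 122 = 158 + 122 = 280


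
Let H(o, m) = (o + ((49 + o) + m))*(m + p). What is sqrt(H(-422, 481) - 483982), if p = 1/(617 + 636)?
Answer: I*sqrt(996981228586)/1253 ≈ 796.88*I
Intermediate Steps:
p = 1/1253 ≈ 0.00079808
H(o, m) = (1/1253 + m)*(49 + m + 2*o) (H(o, m) = (o + ((49 + o) + m))*(m + 1/1253) = (o + (49 + m + o))*(1/1253 + m) = (49 + m + 2*o)*(1/1253 + m) = (1/1253 + m)*(49 + m + 2*o))
sqrt(H(-422, 481) - 483982) = sqrt((7/179 + 481**2 + (2/1253)*(-422) + (61398/1253)*481 + 2*481*(-422)) - 483982) = sqrt((7/179 + 231361 - 844/1253 + 29532438/1253 - 405964) - 483982) = sqrt(-189245916/1253 - 483982) = sqrt(-795675362/1253) = I*sqrt(996981228586)/1253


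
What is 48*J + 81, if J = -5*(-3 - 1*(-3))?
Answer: 81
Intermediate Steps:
J = 0 (J = -5*(-3 + 3) = -5*0 = 0)
48*J + 81 = 48*0 + 81 = 0 + 81 = 81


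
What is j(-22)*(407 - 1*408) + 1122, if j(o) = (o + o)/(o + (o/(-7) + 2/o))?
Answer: 1633610/1459 ≈ 1119.7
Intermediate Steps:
j(o) = 2*o/(2/o + 6*o/7) (j(o) = (2*o)/(o + (o*(-⅐) + 2/o)) = (2*o)/(o + (-o/7 + 2/o)) = (2*o)/(o + (2/o - o/7)) = (2*o)/(2/o + 6*o/7) = 2*o/(2/o + 6*o/7))
j(-22)*(407 - 1*408) + 1122 = (7*(-22)²/(7 + 3*(-22)²))*(407 - 1*408) + 1122 = (7*484/(7 + 3*484))*(407 - 408) + 1122 = (7*484/(7 + 1452))*(-1) + 1122 = (7*484/1459)*(-1) + 1122 = (7*484*(1/1459))*(-1) + 1122 = (3388/1459)*(-1) + 1122 = -3388/1459 + 1122 = 1633610/1459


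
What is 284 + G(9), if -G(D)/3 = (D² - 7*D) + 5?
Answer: 215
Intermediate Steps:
G(D) = -15 - 3*D² + 21*D (G(D) = -3*((D² - 7*D) + 5) = -3*(5 + D² - 7*D) = -15 - 3*D² + 21*D)
284 + G(9) = 284 + (-15 - 3*9² + 21*9) = 284 + (-15 - 3*81 + 189) = 284 + (-15 - 243 + 189) = 284 - 69 = 215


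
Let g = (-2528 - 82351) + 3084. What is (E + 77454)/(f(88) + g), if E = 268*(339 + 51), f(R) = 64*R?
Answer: -181974/76163 ≈ -2.3893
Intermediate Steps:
g = -81795 (g = -84879 + 3084 = -81795)
E = 104520 (E = 268*390 = 104520)
(E + 77454)/(f(88) + g) = (104520 + 77454)/(64*88 - 81795) = 181974/(5632 - 81795) = 181974/(-76163) = 181974*(-1/76163) = -181974/76163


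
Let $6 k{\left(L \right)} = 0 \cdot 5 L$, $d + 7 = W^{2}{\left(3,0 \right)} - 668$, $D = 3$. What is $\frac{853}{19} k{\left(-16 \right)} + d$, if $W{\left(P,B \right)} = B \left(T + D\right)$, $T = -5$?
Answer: $-675$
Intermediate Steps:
$W{\left(P,B \right)} = - 2 B$ ($W{\left(P,B \right)} = B \left(-5 + 3\right) = B \left(-2\right) = - 2 B$)
$d = -675$ ($d = -7 + \left(\left(\left(-2\right) 0\right)^{2} - 668\right) = -7 - \left(668 - 0^{2}\right) = -7 + \left(0 - 668\right) = -7 - 668 = -675$)
$k{\left(L \right)} = 0$ ($k{\left(L \right)} = \frac{0 \cdot 5 L}{6} = \frac{0 L}{6} = \frac{1}{6} \cdot 0 = 0$)
$\frac{853}{19} k{\left(-16 \right)} + d = \frac{853}{19} \cdot 0 - 675 = 0 - 675 = -675$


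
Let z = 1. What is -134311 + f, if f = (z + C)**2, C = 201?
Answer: -93507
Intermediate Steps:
f = 40804 (f = (1 + 201)**2 = 202**2 = 40804)
-134311 + f = -134311 + 40804 = -93507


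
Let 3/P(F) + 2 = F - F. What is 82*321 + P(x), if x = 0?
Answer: 52641/2 ≈ 26321.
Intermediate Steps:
P(F) = -3/2 (P(F) = 3/(-2 + (F - F)) = 3/(-2 + 0) = 3/(-2) = 3*(-½) = -3/2)
82*321 + P(x) = 82*321 - 3/2 = 26322 - 3/2 = 52641/2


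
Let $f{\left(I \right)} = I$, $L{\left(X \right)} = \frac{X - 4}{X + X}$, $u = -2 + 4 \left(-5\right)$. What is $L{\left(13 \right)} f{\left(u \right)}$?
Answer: $- \frac{99}{13} \approx -7.6154$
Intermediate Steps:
$u = -22$ ($u = -2 - 20 = -22$)
$L{\left(X \right)} = \frac{-4 + X}{2 X}$
$L{\left(13 \right)} f{\left(u \right)} = \frac{-4 + 13}{2 \cdot 13} \left(-22\right) = \frac{1}{2} \cdot \frac{1}{13} \cdot 9 \left(-22\right) = \frac{9}{26} \left(-22\right) = - \frac{99}{13}$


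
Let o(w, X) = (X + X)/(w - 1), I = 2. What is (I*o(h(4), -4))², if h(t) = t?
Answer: 256/9 ≈ 28.444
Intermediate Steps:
o(w, X) = 2*X/(-1 + w) (o(w, X) = (2*X)/(-1 + w) = 2*X/(-1 + w))
(I*o(h(4), -4))² = (2*(2*(-4)/(-1 + 4)))² = (2*(2*(-4)/3))² = (2*(2*(-4)*(⅓)))² = (2*(-8/3))² = (-16/3)² = 256/9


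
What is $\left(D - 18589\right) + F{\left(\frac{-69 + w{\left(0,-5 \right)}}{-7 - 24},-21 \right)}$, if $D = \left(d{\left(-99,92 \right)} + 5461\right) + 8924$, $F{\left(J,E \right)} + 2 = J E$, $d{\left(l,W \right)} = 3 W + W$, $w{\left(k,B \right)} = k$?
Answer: $- \frac{120427}{31} \approx -3884.7$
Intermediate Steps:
$d{\left(l,W \right)} = 4 W$
$F{\left(J,E \right)} = -2 + E J$ ($F{\left(J,E \right)} = -2 + J E = -2 + E J$)
$D = 14753$ ($D = \left(4 \cdot 92 + 5461\right) + 8924 = \left(368 + 5461\right) + 8924 = 5829 + 8924 = 14753$)
$\left(D - 18589\right) + F{\left(\frac{-69 + w{\left(0,-5 \right)}}{-7 - 24},-21 \right)} = \left(14753 - 18589\right) - \left(2 + 21 \frac{-69 + 0}{-7 - 24}\right) = -3836 - \left(2 + 21 \left(- \frac{69}{-31}\right)\right) = -3836 - \left(2 + 21 \left(\left(-69\right) \left(- \frac{1}{31}\right)\right)\right) = -3836 - \frac{1511}{31} = - \frac{120427}{31}$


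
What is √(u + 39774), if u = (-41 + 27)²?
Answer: √39970 ≈ 199.93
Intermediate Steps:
u = 196 (u = (-14)² = 196)
√(u + 39774) = √(196 + 39774) = √39970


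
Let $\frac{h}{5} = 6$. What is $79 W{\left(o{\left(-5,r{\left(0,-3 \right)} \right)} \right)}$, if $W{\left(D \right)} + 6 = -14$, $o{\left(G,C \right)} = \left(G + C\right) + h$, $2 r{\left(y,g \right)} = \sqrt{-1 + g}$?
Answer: $-1580$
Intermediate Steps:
$h = 30$ ($h = 5 \cdot 6 = 30$)
$r{\left(y,g \right)} = \frac{\sqrt{-1 + g}}{2}$
$o{\left(G,C \right)} = 30 + C + G$ ($o{\left(G,C \right)} = \left(G + C\right) + 30 = \left(C + G\right) + 30 = 30 + C + G$)
$W{\left(D \right)} = -20$ ($W{\left(D \right)} = -6 - 14 = -20$)
$79 W{\left(o{\left(-5,r{\left(0,-3 \right)} \right)} \right)} = 79 \left(-20\right) = -1580$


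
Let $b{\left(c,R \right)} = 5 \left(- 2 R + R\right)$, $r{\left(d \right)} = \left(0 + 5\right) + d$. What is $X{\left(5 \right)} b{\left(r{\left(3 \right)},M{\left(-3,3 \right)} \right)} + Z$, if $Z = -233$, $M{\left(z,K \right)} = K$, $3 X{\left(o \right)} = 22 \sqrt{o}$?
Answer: $-233 - 110 \sqrt{5} \approx -478.97$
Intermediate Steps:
$X{\left(o \right)} = \frac{22 \sqrt{o}}{3}$
$r{\left(d \right)} = 5 + d$
$b{\left(c,R \right)} = - 5 R$ ($b{\left(c,R \right)} = 5 \left(- R\right) = - 5 R$)
$X{\left(5 \right)} b{\left(r{\left(3 \right)},M{\left(-3,3 \right)} \right)} + Z = \frac{22 \sqrt{5}}{3} \left(\left(-5\right) 3\right) - 233 = \frac{22 \sqrt{5}}{3} \left(-15\right) - 233 = - 110 \sqrt{5} - 233 = -233 - 110 \sqrt{5}$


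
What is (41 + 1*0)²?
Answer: 1681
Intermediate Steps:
(41 + 1*0)² = (41 + 0)² = 41² = 1681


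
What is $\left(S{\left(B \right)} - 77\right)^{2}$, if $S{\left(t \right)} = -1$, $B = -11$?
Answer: $6084$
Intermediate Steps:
$\left(S{\left(B \right)} - 77\right)^{2} = \left(-1 - 77\right)^{2} = \left(-78\right)^{2} = 6084$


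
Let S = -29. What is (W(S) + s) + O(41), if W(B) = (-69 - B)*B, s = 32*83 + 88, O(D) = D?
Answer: 3945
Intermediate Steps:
s = 2744 (s = 2656 + 88 = 2744)
W(B) = B*(-69 - B)
(W(S) + s) + O(41) = (-1*(-29)*(69 - 29) + 2744) + 41 = (-1*(-29)*40 + 2744) + 41 = (1160 + 2744) + 41 = 3904 + 41 = 3945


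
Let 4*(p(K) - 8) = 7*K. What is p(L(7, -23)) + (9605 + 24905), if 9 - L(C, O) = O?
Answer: 34574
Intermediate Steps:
L(C, O) = 9 - O
p(K) = 8 + 7*K/4 (p(K) = 8 + (7*K)/4 = 8 + 7*K/4)
p(L(7, -23)) + (9605 + 24905) = (8 + 7*(9 - 1*(-23))/4) + (9605 + 24905) = (8 + 7*(9 + 23)/4) + 34510 = (8 + (7/4)*32) + 34510 = (8 + 56) + 34510 = 64 + 34510 = 34574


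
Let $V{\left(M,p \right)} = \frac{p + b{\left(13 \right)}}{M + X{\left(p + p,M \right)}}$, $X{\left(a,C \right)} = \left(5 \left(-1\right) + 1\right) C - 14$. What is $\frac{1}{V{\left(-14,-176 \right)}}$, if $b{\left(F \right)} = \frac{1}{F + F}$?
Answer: $- \frac{728}{4575} \approx -0.15913$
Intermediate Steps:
$b{\left(F \right)} = \frac{1}{2 F}$
$X{\left(a,C \right)} = -14 - 4 C$ ($X{\left(a,C \right)} = \left(-5 + 1\right) C - 14 = - 4 C - 14 = -14 - 4 C$)
$V{\left(M,p \right)} = \frac{\frac{1}{26} + p}{-14 - 3 M}$ ($V{\left(M,p \right)} = \frac{p + \frac{1}{2 \cdot 13}}{M - \left(14 + 4 M\right)} = \frac{p + \frac{1}{2} \cdot \frac{1}{13}}{-14 - 3 M} = \frac{p + \frac{1}{26}}{-14 - 3 M} = \frac{\frac{1}{26} + p}{-14 - 3 M}$)
$\frac{1}{V{\left(-14,-176 \right)}} = \frac{1}{\frac{1}{26} \frac{1}{14 + 3 \left(-14\right)} \left(-1 - -4576\right)} = \frac{1}{\frac{1}{26} \frac{1}{14 - 42} \left(-1 + 4576\right)} = \frac{1}{\frac{1}{26} \frac{1}{-28} \cdot 4575} = \frac{1}{\frac{1}{26} \left(- \frac{1}{28}\right) 4575} = \frac{1}{- \frac{4575}{728}} = - \frac{728}{4575}$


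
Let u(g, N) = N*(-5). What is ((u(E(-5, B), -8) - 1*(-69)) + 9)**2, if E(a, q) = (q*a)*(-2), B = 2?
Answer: 13924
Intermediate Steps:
E(a, q) = -2*a*q (E(a, q) = (a*q)*(-2) = -2*a*q)
u(g, N) = -5*N
((u(E(-5, B), -8) - 1*(-69)) + 9)**2 = ((-5*(-8) - 1*(-69)) + 9)**2 = ((40 + 69) + 9)**2 = (109 + 9)**2 = 118**2 = 13924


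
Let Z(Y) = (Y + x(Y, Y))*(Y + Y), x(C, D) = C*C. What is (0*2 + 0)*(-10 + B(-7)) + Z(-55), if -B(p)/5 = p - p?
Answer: -326700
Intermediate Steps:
B(p) = 0 (B(p) = -5*(p - p) = -5*0 = 0)
x(C, D) = C²
Z(Y) = 2*Y*(Y + Y²) (Z(Y) = (Y + Y²)*(Y + Y) = (Y + Y²)*(2*Y) = 2*Y*(Y + Y²))
(0*2 + 0)*(-10 + B(-7)) + Z(-55) = (0*2 + 0)*(-10 + 0) + 2*(-55)²*(1 - 55) = (0 + 0)*(-10) + 2*3025*(-54) = 0*(-10) - 326700 = 0 - 326700 = -326700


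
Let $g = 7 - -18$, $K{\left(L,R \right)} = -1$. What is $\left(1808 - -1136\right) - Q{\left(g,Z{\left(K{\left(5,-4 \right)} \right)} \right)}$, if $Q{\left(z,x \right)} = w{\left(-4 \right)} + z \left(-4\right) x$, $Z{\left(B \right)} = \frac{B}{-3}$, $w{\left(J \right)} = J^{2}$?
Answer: $\frac{8884}{3} \approx 2961.3$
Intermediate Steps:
$g = 25$ ($g = 7 + 18 = 25$)
$Z{\left(B \right)} = - \frac{B}{3}$ ($Z{\left(B \right)} = B \left(- \frac{1}{3}\right) = - \frac{B}{3}$)
$Q{\left(z,x \right)} = 16 - 4 x z$ ($Q{\left(z,x \right)} = \left(-4\right)^{2} + z \left(-4\right) x = 16 + - 4 z x = 16 - 4 x z$)
$\left(1808 - -1136\right) - Q{\left(g,Z{\left(K{\left(5,-4 \right)} \right)} \right)} = \left(1808 - -1136\right) - \left(16 - 4 \left(\left(- \frac{1}{3}\right) \left(-1\right)\right) 25\right) = \left(1808 + 1136\right) - \left(16 - \frac{4}{3} \cdot 25\right) = 2944 - \left(16 - \frac{100}{3}\right) = 2944 - - \frac{52}{3} = 2944 + \frac{52}{3} = \frac{8884}{3}$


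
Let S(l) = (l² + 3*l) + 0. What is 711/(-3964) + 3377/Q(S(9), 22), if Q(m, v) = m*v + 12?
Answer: 730535/591627 ≈ 1.2348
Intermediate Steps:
S(l) = l² + 3*l
Q(m, v) = 12 + m*v
711/(-3964) + 3377/Q(S(9), 22) = 711/(-3964) + 3377/(12 + (9*(3 + 9))*22) = 711*(-1/3964) + 3377/(12 + (9*12)*22) = -711/3964 + 3377/(12 + 108*22) = -711/3964 + 3377/(12 + 2376) = -711/3964 + 3377/2388 = 730535/591627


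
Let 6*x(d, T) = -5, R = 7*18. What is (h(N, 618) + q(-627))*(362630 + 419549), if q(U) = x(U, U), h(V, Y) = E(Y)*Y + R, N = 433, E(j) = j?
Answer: 1792985010805/6 ≈ 2.9883e+11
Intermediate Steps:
R = 126
x(d, T) = -⅚ (x(d, T) = (⅙)*(-5) = -⅚)
h(V, Y) = 126 + Y² (h(V, Y) = Y*Y + 126 = Y² + 126 = 126 + Y²)
q(U) = -⅚
(h(N, 618) + q(-627))*(362630 + 419549) = ((126 + 618²) - ⅚)*(362630 + 419549) = ((126 + 381924) - ⅚)*782179 = (382050 - ⅚)*782179 = (2292295/6)*782179 = 1792985010805/6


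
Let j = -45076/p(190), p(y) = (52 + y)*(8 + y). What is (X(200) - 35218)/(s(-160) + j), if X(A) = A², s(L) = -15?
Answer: -28641789/95477 ≈ -299.99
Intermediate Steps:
p(y) = (8 + y)*(52 + y)
j = -11269/11979 (j = -45076/(416 + 190² + 60*190) = -45076/(416 + 36100 + 11400) = -45076/47916 = -45076*1/47916 = -11269/11979 ≈ -0.94073)
(X(200) - 35218)/(s(-160) + j) = (200² - 35218)/(-15 - 11269/11979) = (40000 - 35218)/(-190954/11979) = 4782*(-11979/190954) = -28641789/95477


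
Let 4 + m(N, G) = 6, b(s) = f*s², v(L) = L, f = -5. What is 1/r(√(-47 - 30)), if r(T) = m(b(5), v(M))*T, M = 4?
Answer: -I*√77/154 ≈ -0.05698*I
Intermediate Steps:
b(s) = -5*s²
m(N, G) = 2 (m(N, G) = -4 + 6 = 2)
r(T) = 2*T
1/r(√(-47 - 30)) = 1/(2*√(-47 - 30)) = 1/(2*√(-77)) = 1/(2*(I*√77)) = 1/(2*I*√77) = -I*√77/154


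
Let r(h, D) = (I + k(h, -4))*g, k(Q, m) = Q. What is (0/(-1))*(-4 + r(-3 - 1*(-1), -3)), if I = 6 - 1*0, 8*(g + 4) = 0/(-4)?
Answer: 0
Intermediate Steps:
g = -4 (g = -4 + (0/(-4))/8 = -4 + (0*(-1/4))/8 = -4 + (1/8)*0 = -4 + 0 = -4)
I = 6 (I = 6 + 0 = 6)
r(h, D) = -24 - 4*h (r(h, D) = (6 + h)*(-4) = -24 - 4*h)
(0/(-1))*(-4 + r(-3 - 1*(-1), -3)) = (0/(-1))*(-4 + (-24 - 4*(-3 - 1*(-1)))) = (0*(-1))*(-4 + (-24 - 4*(-3 + 1))) = 0*(-4 + (-24 - 4*(-2))) = 0*(-4 + (-24 + 8)) = 0*(-4 - 16) = 0*(-20) = 0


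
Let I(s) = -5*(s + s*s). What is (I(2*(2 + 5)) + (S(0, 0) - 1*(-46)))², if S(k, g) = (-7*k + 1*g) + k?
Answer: 1008016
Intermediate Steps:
S(k, g) = g - 6*k (S(k, g) = (-7*k + g) + k = (g - 7*k) + k = g - 6*k)
I(s) = -5*s - 5*s² (I(s) = -5*(s + s²) = -5*s - 5*s²)
(I(2*(2 + 5)) + (S(0, 0) - 1*(-46)))² = (-5*2*(2 + 5)*(1 + 2*(2 + 5)) + ((0 - 6*0) - 1*(-46)))² = (-5*2*7*(1 + 2*7) + ((0 + 0) + 46))² = (-5*14*(1 + 14) + (0 + 46))² = (-5*14*15 + 46)² = (-1050 + 46)² = (-1004)² = 1008016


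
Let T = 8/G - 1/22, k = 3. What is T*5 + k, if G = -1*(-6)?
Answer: 623/66 ≈ 9.4394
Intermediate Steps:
G = 6
T = 85/66 (T = 8/6 - 1/22 = 8*(1/6) - 1*1/22 = 4/3 - 1/22 = 85/66 ≈ 1.2879)
T*5 + k = (85/66)*5 + 3 = 425/66 + 3 = 623/66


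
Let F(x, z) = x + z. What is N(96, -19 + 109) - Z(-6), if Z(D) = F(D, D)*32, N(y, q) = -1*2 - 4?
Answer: 378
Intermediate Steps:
N(y, q) = -6 (N(y, q) = -2 - 4 = -6)
Z(D) = 64*D (Z(D) = (D + D)*32 = (2*D)*32 = 64*D)
N(96, -19 + 109) - Z(-6) = -6 - 64*(-6) = -6 - 1*(-384) = -6 + 384 = 378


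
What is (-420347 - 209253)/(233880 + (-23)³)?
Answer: -629600/221713 ≈ -2.8397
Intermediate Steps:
(-420347 - 209253)/(233880 + (-23)³) = -629600/(233880 - 12167) = -629600/221713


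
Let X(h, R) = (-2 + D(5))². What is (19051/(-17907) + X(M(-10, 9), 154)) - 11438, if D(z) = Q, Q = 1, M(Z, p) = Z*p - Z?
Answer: -204821410/17907 ≈ -11438.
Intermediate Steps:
M(Z, p) = -Z + Z*p
D(z) = 1
X(h, R) = 1 (X(h, R) = (-2 + 1)² = (-1)² = 1)
(19051/(-17907) + X(M(-10, 9), 154)) - 11438 = (19051/(-17907) + 1) - 11438 = (19051*(-1/17907) + 1) - 11438 = (-19051/17907 + 1) - 11438 = -1144/17907 - 11438 = -204821410/17907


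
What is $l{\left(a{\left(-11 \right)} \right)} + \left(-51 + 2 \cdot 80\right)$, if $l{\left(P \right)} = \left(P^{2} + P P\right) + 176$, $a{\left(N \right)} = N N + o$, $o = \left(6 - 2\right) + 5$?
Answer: $34085$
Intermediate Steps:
$o = 9$ ($o = 4 + 5 = 9$)
$a{\left(N \right)} = 9 + N^{2}$ ($a{\left(N \right)} = N N + 9 = N^{2} + 9 = 9 + N^{2}$)
$l{\left(P \right)} = 176 + 2 P^{2}$ ($l{\left(P \right)} = \left(P^{2} + P^{2}\right) + 176 = 2 P^{2} + 176 = 176 + 2 P^{2}$)
$l{\left(a{\left(-11 \right)} \right)} + \left(-51 + 2 \cdot 80\right) = \left(176 + 2 \left(9 + \left(-11\right)^{2}\right)^{2}\right) + \left(-51 + 2 \cdot 80\right) = \left(176 + 2 \left(9 + 121\right)^{2}\right) + \left(-51 + 160\right) = \left(176 + 2 \cdot 130^{2}\right) + 109 = \left(176 + 2 \cdot 16900\right) + 109 = \left(176 + 33800\right) + 109 = 33976 + 109 = 34085$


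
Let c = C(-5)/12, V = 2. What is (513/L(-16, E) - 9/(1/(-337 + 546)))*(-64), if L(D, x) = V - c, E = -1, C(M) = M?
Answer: 3097152/29 ≈ 1.0680e+5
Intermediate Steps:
c = -5/12 ≈ -0.41667
L(D, x) = 29/12 (L(D, x) = 2 - 1*(-5/12) = 2 + 5/12 = 29/12)
(513/L(-16, E) - 9/(1/(-337 + 546)))*(-64) = (513/(29/12) - 9/(1/(-337 + 546)))*(-64) = (513*(12/29) - 9/(1/209))*(-64) = (6156/29 - 9/1/209)*(-64) = (6156/29 - 9*209)*(-64) = (6156/29 - 1881)*(-64) = -48393/29*(-64) = 3097152/29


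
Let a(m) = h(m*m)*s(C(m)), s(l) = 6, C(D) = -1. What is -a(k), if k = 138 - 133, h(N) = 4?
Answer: -24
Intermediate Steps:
k = 5
a(m) = 24 (a(m) = 4*6 = 24)
-a(k) = -1*24 = -24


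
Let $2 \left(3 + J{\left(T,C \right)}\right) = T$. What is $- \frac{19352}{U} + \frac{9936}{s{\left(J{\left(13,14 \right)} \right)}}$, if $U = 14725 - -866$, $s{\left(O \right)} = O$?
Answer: $\frac{309688888}{109137} \approx 2837.6$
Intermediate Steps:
$J{\left(T,C \right)} = -3 + \frac{T}{2}$
$U = 15591$ ($U = 14725 + 866 = 15591$)
$- \frac{19352}{U} + \frac{9936}{s{\left(J{\left(13,14 \right)} \right)}} = - \frac{19352}{15591} + \frac{9936}{-3 + \frac{1}{2} \cdot 13} = \left(-19352\right) \frac{1}{15591} + \frac{9936}{-3 + \frac{13}{2}} = - \frac{19352}{15591} + \frac{9936}{\frac{7}{2}} = - \frac{19352}{15591} + 9936 \cdot \frac{2}{7} = - \frac{19352}{15591} + \frac{19872}{7} = \frac{309688888}{109137}$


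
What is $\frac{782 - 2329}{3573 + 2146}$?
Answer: $- \frac{221}{817} \approx -0.2705$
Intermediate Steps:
$\frac{782 - 2329}{3573 + 2146} = - \frac{1547}{5719} = \left(-1547\right) \frac{1}{5719} = - \frac{221}{817}$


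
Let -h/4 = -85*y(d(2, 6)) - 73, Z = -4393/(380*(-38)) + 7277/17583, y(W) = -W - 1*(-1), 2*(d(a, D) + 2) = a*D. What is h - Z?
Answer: -185020444559/253898520 ≈ -728.72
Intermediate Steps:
d(a, D) = -2 + D*a/2 (d(a, D) = -2 + (a*D)/2 = -2 + (D*a)/2 = -2 + D*a/2)
y(W) = 1 - W (y(W) = -W + 1 = 1 - W)
Z = 182321999/253898520 (Z = -4393/(-14440) + 7277*(1/17583) = -4393*(-1/14440) + 7277/17583 = 4393/14440 + 7277/17583 = 182321999/253898520 ≈ 0.71809)
h = -728 (h = -4*(-85*(1 - (-2 + (1/2)*6*2)) - 73) = -4*(-85*(1 - (-2 + 6)) - 73) = -4*(-85*(1 - 1*4) - 73) = -4*(-85*(1 - 4) - 73) = -4*(-85*(-3) - 73) = -4*(255 - 73) = -4*182 = -728)
h - Z = -728 - 1*182321999/253898520 = -728 - 182321999/253898520 = -185020444559/253898520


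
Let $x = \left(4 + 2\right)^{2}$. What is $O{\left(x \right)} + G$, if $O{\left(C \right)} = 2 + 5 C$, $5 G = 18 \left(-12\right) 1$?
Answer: $\frac{694}{5} \approx 138.8$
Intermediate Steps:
$G = - \frac{216}{5}$ ($G = \frac{18 \left(-12\right) 1}{5} = \frac{\left(-216\right) 1}{5} = \frac{1}{5} \left(-216\right) = - \frac{216}{5} \approx -43.2$)
$x = 36$ ($x = 6^{2} = 36$)
$O{\left(x \right)} + G = \left(2 + 5 \cdot 36\right) - \frac{216}{5} = \left(2 + 180\right) - \frac{216}{5} = 182 - \frac{216}{5} = \frac{694}{5}$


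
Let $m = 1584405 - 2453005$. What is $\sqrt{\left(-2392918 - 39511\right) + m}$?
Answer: $3 i \sqrt{366781} \approx 1816.9 i$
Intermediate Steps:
$m = -868600$ ($m = 1584405 - 2453005 = -868600$)
$\sqrt{\left(-2392918 - 39511\right) + m} = \sqrt{\left(-2392918 - 39511\right) - 868600} = \sqrt{-2432429 - 868600} = \sqrt{-3301029} = 3 i \sqrt{366781}$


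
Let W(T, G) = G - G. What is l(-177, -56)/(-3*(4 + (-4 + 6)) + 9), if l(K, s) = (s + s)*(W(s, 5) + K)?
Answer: -6608/3 ≈ -2202.7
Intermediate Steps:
W(T, G) = 0
l(K, s) = 2*K*s (l(K, s) = (s + s)*(0 + K) = (2*s)*K = 2*K*s)
l(-177, -56)/(-3*(4 + (-4 + 6)) + 9) = (2*(-177)*(-56))/(-3*(4 + (-4 + 6)) + 9) = 19824/(-3*(4 + 2) + 9) = 19824/(-3*6 + 9) = 19824/(-18 + 9) = 19824/(-9) = -⅑*19824 = -6608/3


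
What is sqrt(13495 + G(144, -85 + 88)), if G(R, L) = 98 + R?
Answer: sqrt(13737) ≈ 117.20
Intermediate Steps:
sqrt(13495 + G(144, -85 + 88)) = sqrt(13495 + (98 + 144)) = sqrt(13495 + 242) = sqrt(13737)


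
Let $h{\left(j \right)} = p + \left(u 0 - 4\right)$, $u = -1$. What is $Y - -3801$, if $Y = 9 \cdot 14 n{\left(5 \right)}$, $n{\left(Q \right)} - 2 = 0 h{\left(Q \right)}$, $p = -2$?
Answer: $4053$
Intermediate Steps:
$h{\left(j \right)} = -6$ ($h{\left(j \right)} = -2 - 4 = -6$)
$n{\left(Q \right)} = 2$ ($n{\left(Q \right)} = 2 + 0 \left(-6\right) = 2 + 0 = 2$)
$Y = 252$ ($Y = 9 \cdot 14 \cdot 2 = 126 \cdot 2 = 252$)
$Y - -3801 = 252 - -3801 = 252 + 3801 = 4053$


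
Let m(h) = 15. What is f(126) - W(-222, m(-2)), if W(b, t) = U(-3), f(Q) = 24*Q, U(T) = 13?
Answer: 3011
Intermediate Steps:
W(b, t) = 13
f(126) - W(-222, m(-2)) = 24*126 - 1*13 = 3024 - 13 = 3011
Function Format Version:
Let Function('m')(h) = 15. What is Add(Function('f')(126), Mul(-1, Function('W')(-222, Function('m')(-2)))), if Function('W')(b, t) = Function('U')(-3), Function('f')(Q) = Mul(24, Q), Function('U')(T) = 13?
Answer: 3011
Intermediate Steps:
Function('W')(b, t) = 13
Add(Function('f')(126), Mul(-1, Function('W')(-222, Function('m')(-2)))) = Add(Mul(24, 126), Mul(-1, 13)) = Add(3024, -13) = 3011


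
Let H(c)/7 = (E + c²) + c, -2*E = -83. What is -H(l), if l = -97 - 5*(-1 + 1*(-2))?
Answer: -93569/2 ≈ -46785.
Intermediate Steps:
E = 83/2 (E = -½*(-83) = 83/2 ≈ 41.500)
l = -82 (l = -97 - 5*(-1 - 2) = -97 - 5*(-3) = -97 + 15 = -82)
H(c) = 581/2 + 7*c + 7*c² (H(c) = 7*((83/2 + c²) + c) = 7*(83/2 + c + c²) = 581/2 + 7*c + 7*c²)
-H(l) = -(581/2 + 7*(-82) + 7*(-82)²) = -(581/2 - 574 + 7*6724) = -(581/2 - 574 + 47068) = -1*93569/2 = -93569/2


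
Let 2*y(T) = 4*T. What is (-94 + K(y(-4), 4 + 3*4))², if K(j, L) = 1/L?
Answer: 2259009/256 ≈ 8824.3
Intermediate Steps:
y(T) = 2*T (y(T) = (4*T)/2 = 2*T)
(-94 + K(y(-4), 4 + 3*4))² = (-94 + 1/(4 + 3*4))² = (-94 + 1/(4 + 12))² = (-94 + 1/16)² = (-1503/16)² = 2259009/256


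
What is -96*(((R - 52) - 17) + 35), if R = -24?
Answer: 5568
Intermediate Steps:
-96*(((R - 52) - 17) + 35) = -96*(((-24 - 52) - 17) + 35) = -96*((-76 - 17) + 35) = -96*(-93 + 35) = -96*(-58) = 5568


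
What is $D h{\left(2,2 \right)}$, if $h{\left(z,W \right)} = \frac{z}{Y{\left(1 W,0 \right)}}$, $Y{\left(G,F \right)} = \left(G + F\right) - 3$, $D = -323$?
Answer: $646$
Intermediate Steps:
$Y{\left(G,F \right)} = -3 + F + G$ ($Y{\left(G,F \right)} = \left(F + G\right) - 3 = -3 + F + G$)
$h{\left(z,W \right)} = \frac{z}{-3 + W}$ ($h{\left(z,W \right)} = \frac{z}{-3 + 0 + 1 W} = \frac{z}{-3 + 0 + W} = \frac{z}{-3 + W}$)
$D h{\left(2,2 \right)} = - 323 \frac{2}{-3 + 2} = - 323 \frac{2}{-1} = - 323 \cdot 2 \left(-1\right) = \left(-323\right) \left(-2\right) = 646$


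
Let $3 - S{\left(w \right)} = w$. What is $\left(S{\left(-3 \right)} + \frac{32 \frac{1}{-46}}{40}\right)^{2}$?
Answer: $\frac{473344}{13225} \approx 35.792$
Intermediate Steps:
$S{\left(w \right)} = 3 - w$
$\left(S{\left(-3 \right)} + \frac{32 \frac{1}{-46}}{40}\right)^{2} = \left(\left(3 - -3\right) + \frac{32 \frac{1}{-46}}{40}\right)^{2} = \left(\left(3 + 3\right) + 32 \left(- \frac{1}{46}\right) \frac{1}{40}\right)^{2} = \left(6 - \frac{2}{115}\right)^{2} = \left(\frac{688}{115}\right)^{2} = \frac{473344}{13225}$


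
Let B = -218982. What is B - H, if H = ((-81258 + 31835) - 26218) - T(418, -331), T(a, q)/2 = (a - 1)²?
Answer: 204437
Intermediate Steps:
T(a, q) = 2*(-1 + a)² (T(a, q) = 2*(a - 1)² = 2*(-1 + a)²)
H = -423419 (H = ((-81258 + 31835) - 26218) - 2*(-1 + 418)² = (-49423 - 26218) - 2*417² = -75641 - 2*173889 = -75641 - 1*347778 = -75641 - 347778 = -423419)
B - H = -218982 - 1*(-423419) = -218982 + 423419 = 204437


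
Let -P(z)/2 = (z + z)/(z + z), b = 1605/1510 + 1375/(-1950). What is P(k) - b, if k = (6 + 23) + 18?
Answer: -13885/5889 ≈ -2.3578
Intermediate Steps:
k = 47 (k = 29 + 18 = 47)
b = 2107/5889 (b = 1605*(1/1510) + 1375*(-1/1950) = 321/302 - 55/78 = 2107/5889 ≈ 0.35779)
P(z) = -2 (P(z) = -2*(z + z)/(z + z) = -2*2*z/(2*z) = -2*2*z*1/(2*z) = -2*1 = -2)
P(k) - b = -2 - 1*2107/5889 = -2 - 2107/5889 = -13885/5889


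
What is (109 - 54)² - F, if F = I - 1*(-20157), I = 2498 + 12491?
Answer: -32121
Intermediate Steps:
I = 14989
F = 35146 (F = 14989 - 1*(-20157) = 14989 + 20157 = 35146)
(109 - 54)² - F = (109 - 54)² - 1*35146 = 55² - 35146 = 3025 - 35146 = -32121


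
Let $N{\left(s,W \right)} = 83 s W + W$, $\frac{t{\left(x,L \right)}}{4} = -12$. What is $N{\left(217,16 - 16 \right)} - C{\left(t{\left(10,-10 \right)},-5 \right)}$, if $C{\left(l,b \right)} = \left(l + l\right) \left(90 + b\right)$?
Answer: $8160$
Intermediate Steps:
$t{\left(x,L \right)} = -48$ ($t{\left(x,L \right)} = 4 \left(-12\right) = -48$)
$C{\left(l,b \right)} = 2 l \left(90 + b\right)$
$N{\left(s,W \right)} = W + 83 W s$ ($N{\left(s,W \right)} = 83 W s + W = W + 83 W s$)
$N{\left(217,16 - 16 \right)} - C{\left(t{\left(10,-10 \right)},-5 \right)} = \left(16 - 16\right) \left(1 + 83 \cdot 217\right) - 2 \left(-48\right) \left(90 - 5\right) = \left(16 - 16\right) \left(1 + 18011\right) - 2 \left(-48\right) 85 = 0 \cdot 18012 - -8160 = 0 + 8160 = 8160$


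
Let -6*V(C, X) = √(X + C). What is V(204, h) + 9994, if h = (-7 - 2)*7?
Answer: 9994 - √141/6 ≈ 9992.0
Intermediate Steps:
h = -63 (h = -9*7 = -63)
V(C, X) = -√(C + X)/6 (V(C, X) = -√(X + C)/6 = -√(C + X)/6)
V(204, h) + 9994 = -√(204 - 63)/6 + 9994 = -√141/6 + 9994 = 9994 - √141/6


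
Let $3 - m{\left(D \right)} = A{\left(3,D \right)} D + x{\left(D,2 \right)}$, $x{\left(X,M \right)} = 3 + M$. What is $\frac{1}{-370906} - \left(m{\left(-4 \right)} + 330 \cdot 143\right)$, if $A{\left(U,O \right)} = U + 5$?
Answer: $- \frac{17514181321}{370906} \approx -47220.0$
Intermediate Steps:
$A{\left(U,O \right)} = 5 + U$
$m{\left(D \right)} = -2 - 8 D$ ($m{\left(D \right)} = 3 - \left(\left(5 + 3\right) D + \left(3 + 2\right)\right) = 3 - \left(8 D + 5\right) = 3 - \left(5 + 8 D\right) = -2 - 8 D$)
$\frac{1}{-370906} - \left(m{\left(-4 \right)} + 330 \cdot 143\right) = \frac{1}{-370906} - \left(\left(-2 - -32\right) + 330 \cdot 143\right) = - \frac{1}{370906} - \left(\left(-2 + 32\right) + 47190\right) = - \frac{1}{370906} - \left(30 + 47190\right) = - \frac{1}{370906} - 47220 = - \frac{17514181321}{370906}$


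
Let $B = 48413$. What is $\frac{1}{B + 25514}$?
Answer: $\frac{1}{73927} \approx 1.3527 \cdot 10^{-5}$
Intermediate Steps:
$\frac{1}{B + 25514} = \frac{1}{48413 + 25514} = \frac{1}{73927}$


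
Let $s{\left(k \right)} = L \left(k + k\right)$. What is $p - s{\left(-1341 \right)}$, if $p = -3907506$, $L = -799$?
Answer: $-6050424$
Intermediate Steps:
$s{\left(k \right)} = - 1598 k$ ($s{\left(k \right)} = - 799 \left(k + k\right) = - 799 \cdot 2 k = - 1598 k$)
$p - s{\left(-1341 \right)} = -3907506 - \left(-1598\right) \left(-1341\right) = -3907506 - 2142918 = -6050424$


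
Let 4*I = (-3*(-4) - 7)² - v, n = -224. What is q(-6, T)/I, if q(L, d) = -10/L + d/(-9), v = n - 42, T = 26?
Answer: -44/2619 ≈ -0.016800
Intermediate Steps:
v = -266 (v = -224 - 42 = -266)
q(L, d) = -10/L - d/9 (q(L, d) = -10/L + d*(-⅑) = -10/L - d/9)
I = 291/4 (I = ((-3*(-4) - 7)² - 1*(-266))/4 = ((12 - 7)² + 266)/4 = (5² + 266)/4 = (25 + 266)/4 = (¼)*291 = 291/4 ≈ 72.750)
q(-6, T)/I = (-10/(-6) - ⅑*26)/(291/4) = (-10*(-⅙) - 26/9)*(4/291) = (5/3 - 26/9)*(4/291) = -11/9*4/291 = -44/2619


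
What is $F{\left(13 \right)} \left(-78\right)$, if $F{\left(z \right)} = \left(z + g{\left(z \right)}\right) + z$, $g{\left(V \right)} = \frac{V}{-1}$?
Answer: $-1014$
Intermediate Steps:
$g{\left(V \right)} = - V$ ($g{\left(V \right)} = V \left(-1\right) = - V$)
$F{\left(z \right)} = z$ ($F{\left(z \right)} = \left(z - z\right) + z = 0 + z = z$)
$F{\left(13 \right)} \left(-78\right) = 13 \left(-78\right) = -1014$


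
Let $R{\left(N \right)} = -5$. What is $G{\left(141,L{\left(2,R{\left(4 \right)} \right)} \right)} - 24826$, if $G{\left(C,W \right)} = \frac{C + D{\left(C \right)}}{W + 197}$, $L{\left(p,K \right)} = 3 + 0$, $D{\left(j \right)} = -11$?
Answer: $- \frac{496507}{20} \approx -24825.0$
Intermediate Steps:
$L{\left(p,K \right)} = 3$
$G{\left(C,W \right)} = \frac{-11 + C}{197 + W}$ ($G{\left(C,W \right)} = \frac{C - 11}{W + 197} = \frac{-11 + C}{197 + W}$)
$G{\left(141,L{\left(2,R{\left(4 \right)} \right)} \right)} - 24826 = \frac{-11 + 141}{197 + 3} - 24826 = \frac{1}{200} \cdot 130 - 24826 = \frac{13}{20} - 24826 = - \frac{496507}{20}$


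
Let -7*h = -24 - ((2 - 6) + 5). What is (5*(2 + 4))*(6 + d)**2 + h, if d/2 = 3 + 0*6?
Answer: 30265/7 ≈ 4323.6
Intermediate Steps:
d = 6 (d = 2*(3 + 0*6) = 2*(3 + 0) = 2*3 = 6)
h = 25/7 (h = -(-24 - ((2 - 6) + 5))/7 = -(-24 - (-4 + 5))/7 = -(-24 - 1*1)/7 = -(-24 - 1)/7 = -1/7*(-25) = 25/7 ≈ 3.5714)
(5*(2 + 4))*(6 + d)**2 + h = (5*(2 + 4))*(6 + 6)**2 + 25/7 = (5*6)*12**2 + 25/7 = 30*144 + 25/7 = 4320 + 25/7 = 30265/7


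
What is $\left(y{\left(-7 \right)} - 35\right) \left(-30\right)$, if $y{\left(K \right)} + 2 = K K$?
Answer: $-360$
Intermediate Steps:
$y{\left(K \right)} = -2 + K^{2}$ ($y{\left(K \right)} = -2 + K K = -2 + K^{2}$)
$\left(y{\left(-7 \right)} - 35\right) \left(-30\right) = \left(\left(-2 + \left(-7\right)^{2}\right) - 35\right) \left(-30\right) = \left(\left(-2 + 49\right) - 35\right) \left(-30\right) = \left(47 - 35\right) \left(-30\right) = 12 \left(-30\right) = -360$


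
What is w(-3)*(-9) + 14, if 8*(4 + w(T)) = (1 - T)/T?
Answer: 103/2 ≈ 51.500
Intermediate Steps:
w(T) = -4 + (1 - T)/(8*T) (w(T) = -4 + ((1 - T)/T)/8 = -4 + (1 - T)/(8*T))
w(-3)*(-9) + 14 = ((1/8)*(1 - 33*(-3))/(-3))*(-9) + 14 = ((1/8)*(-1/3)*(1 + 99))*(-9) + 14 = ((1/8)*(-1/3)*100)*(-9) + 14 = -25/6*(-9) + 14 = 75/2 + 14 = 103/2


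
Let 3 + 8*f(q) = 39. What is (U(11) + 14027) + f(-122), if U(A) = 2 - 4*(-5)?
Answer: 28107/2 ≈ 14054.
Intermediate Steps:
U(A) = 22 (U(A) = 2 + 20 = 22)
f(q) = 9/2 (f(q) = -3/8 + (1/8)*39 = -3/8 + 39/8 = 9/2)
(U(11) + 14027) + f(-122) = (22 + 14027) + 9/2 = 14049 + 9/2 = 28107/2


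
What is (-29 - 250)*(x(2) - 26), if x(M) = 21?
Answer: 1395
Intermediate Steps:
(-29 - 250)*(x(2) - 26) = (-29 - 250)*(21 - 26) = -279*(-5) = 1395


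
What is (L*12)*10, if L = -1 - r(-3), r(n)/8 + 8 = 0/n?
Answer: 7560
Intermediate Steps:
r(n) = -64 (r(n) = -64 + 8*(0/n) = -64 + 8*0 = -64 + 0 = -64)
L = 63 (L = -1 - 1*(-64) = -1 + 64 = 63)
(L*12)*10 = (63*12)*10 = 756*10 = 7560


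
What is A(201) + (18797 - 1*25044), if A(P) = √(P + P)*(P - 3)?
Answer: -6247 + 198*√402 ≈ -2277.1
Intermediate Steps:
A(P) = √2*√P*(-3 + P) (A(P) = √(2*P)*(-3 + P) = (√2*√P)*(-3 + P) = √2*√P*(-3 + P))
A(201) + (18797 - 1*25044) = √2*√201*(-3 + 201) + (18797 - 1*25044) = √2*√201*198 + (18797 - 25044) = 198*√402 - 6247 = -6247 + 198*√402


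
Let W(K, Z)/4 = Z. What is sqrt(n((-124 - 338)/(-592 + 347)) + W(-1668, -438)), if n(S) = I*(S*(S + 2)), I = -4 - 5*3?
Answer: 6*I*sqrt(64354)/35 ≈ 43.488*I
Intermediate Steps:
W(K, Z) = 4*Z
I = -19 (I = -4 - 15 = -19)
n(S) = -19*S*(2 + S) (n(S) = -19*S*(S + 2) = -19*S*(2 + S))
sqrt(n((-124 - 338)/(-592 + 347)) + W(-1668, -438)) = sqrt(-19*(-124 - 338)/(-592 + 347)*(2 + (-124 - 338)/(-592 + 347)) + 4*(-438)) = sqrt(-19*(-462/(-245))*(2 - 462/(-245)) - 1752) = sqrt(-19*(-462*(-1/245))*(2 - 462*(-1/245)) - 1752) = sqrt(-19*66/35*(2 + 66/35) - 1752) = sqrt(-19*66/35*136/35 - 1752) = sqrt(-170544/1225 - 1752) = sqrt(-2316744/1225) = 6*I*sqrt(64354)/35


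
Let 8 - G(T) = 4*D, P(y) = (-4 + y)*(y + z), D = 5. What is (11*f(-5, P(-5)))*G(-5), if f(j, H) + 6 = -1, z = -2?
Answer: 924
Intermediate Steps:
P(y) = (-4 + y)*(-2 + y) (P(y) = (-4 + y)*(y - 2) = (-4 + y)*(-2 + y))
f(j, H) = -7 (f(j, H) = -6 - 1 = -7)
G(T) = -12 (G(T) = 8 - 4*5 = 8 - 1*20 = 8 - 20 = -12)
(11*f(-5, P(-5)))*G(-5) = (11*(-7))*(-12) = -77*(-12) = 924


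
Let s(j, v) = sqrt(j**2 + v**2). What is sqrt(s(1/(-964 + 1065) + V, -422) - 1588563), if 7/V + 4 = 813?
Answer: sqrt(-10605819552491403 + 163418*sqrt(297238254453365))/81709 ≈ 1260.2*I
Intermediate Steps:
V = 7/809 (V = 7/(-4 + 813) = 7/809 ≈ 0.0086527)
sqrt(s(1/(-964 + 1065) + V, -422) - 1588563) = sqrt(sqrt((1/(-964 + 1065) + 7/809)**2 + (-422)**2) - 1588563) = sqrt(sqrt((1/101 + 7/809)**2 + 178084) - 1588563) = sqrt(sqrt((1516/81709)**2 + 178084) - 1588563) = sqrt(sqrt(2298256/6676360681 + 178084) - 1588563) = sqrt(sqrt(1188953017813460/6676360681) - 1588563) = sqrt(2*sqrt(297238254453365)/81709 - 1588563) = sqrt(-1588563 + 2*sqrt(297238254453365)/81709)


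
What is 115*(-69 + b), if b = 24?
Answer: -5175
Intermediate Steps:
115*(-69 + b) = 115*(-69 + 24) = 115*(-45) = -5175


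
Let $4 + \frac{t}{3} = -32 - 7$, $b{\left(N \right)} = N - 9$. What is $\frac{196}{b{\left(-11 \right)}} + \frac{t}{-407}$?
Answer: $- \frac{19298}{2035} \approx -9.483$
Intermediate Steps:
$b{\left(N \right)} = -9 + N$
$t = -129$ ($t = -12 + 3 \left(-32 - 7\right) = -12 + 3 \left(-39\right) = -12 - 117 = -129$)
$\frac{196}{b{\left(-11 \right)}} + \frac{t}{-407} = \frac{196}{-9 - 11} - \frac{129}{-407} = \frac{196}{-20} - - \frac{129}{407} = 196 \left(- \frac{1}{20}\right) + \frac{129}{407} = - \frac{49}{5} + \frac{129}{407} = - \frac{19298}{2035}$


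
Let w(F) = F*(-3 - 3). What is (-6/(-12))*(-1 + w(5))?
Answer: -31/2 ≈ -15.500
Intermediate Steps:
w(F) = -6*F (w(F) = F*(-6) = -6*F)
(-6/(-12))*(-1 + w(5)) = (-6/(-12))*(-1 - 6*5) = (-6*(-1/12))*(-1 - 30) = (1/2)*(-31) = -31/2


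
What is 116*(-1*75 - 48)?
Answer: -14268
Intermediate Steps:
116*(-1*75 - 48) = 116*(-75 - 48) = 116*(-123) = -14268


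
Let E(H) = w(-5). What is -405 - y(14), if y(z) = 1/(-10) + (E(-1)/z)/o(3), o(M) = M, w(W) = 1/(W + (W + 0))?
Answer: -170057/420 ≈ -404.90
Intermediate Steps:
w(W) = 1/(2*W) (w(W) = 1/(W + W) = 1/(2*W))
E(H) = -1/10 (E(H) = (1/2)/(-5) = (1/2)*(-1/5) = -1/10)
y(z) = -1/10 - 1/(30*z) (y(z) = 1/(-10) - 1/(10*z)/3 = 1*(-1/10) - 1/(10*z)*(1/3) = -1/10 - 1/(30*z))
-405 - y(14) = -405 - (-1 - 3*14)/(30*14) = -405 - (-1 - 42)/(30*14) = -405 - (-43)/(30*14) = -405 - 1*(-43/420) = -405 + 43/420 = -170057/420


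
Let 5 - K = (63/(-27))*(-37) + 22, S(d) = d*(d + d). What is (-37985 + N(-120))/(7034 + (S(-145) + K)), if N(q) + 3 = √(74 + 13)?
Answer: -56982/73471 + 3*√87/146942 ≈ -0.77538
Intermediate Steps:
S(d) = 2*d² (S(d) = d*(2*d) = 2*d²)
N(q) = -3 + √87 (N(q) = -3 + √(74 + 13) = -3 + √87)
K = -310/3 (K = 5 - ((63/(-27))*(-37) + 22) = 5 - ((63*(-1/27))*(-37) + 22) = 5 - (-7/3*(-37) + 22) = 5 - (259/3 + 22) = 5 - 1*325/3 = 5 - 325/3 = -310/3 ≈ -103.33)
(-37985 + N(-120))/(7034 + (S(-145) + K)) = (-37985 + (-3 + √87))/(7034 + (2*(-145)² - 310/3)) = (-37988 + √87)/(7034 + (2*21025 - 310/3)) = (-37988 + √87)/(7034 + (42050 - 310/3)) = (-37988 + √87)/(7034 + 125840/3) = (-37988 + √87)/(146942/3) = (-37988 + √87)*(3/146942) = -56982/73471 + 3*√87/146942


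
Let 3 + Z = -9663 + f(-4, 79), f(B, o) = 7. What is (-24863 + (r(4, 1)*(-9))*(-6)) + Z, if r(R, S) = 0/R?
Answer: -34522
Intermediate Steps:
r(R, S) = 0
Z = -9659 (Z = -3 + (-9663 + 7) = -3 - 9656 = -9659)
(-24863 + (r(4, 1)*(-9))*(-6)) + Z = (-24863 + (0*(-9))*(-6)) - 9659 = (-24863 + 0*(-6)) - 9659 = (-24863 + 0) - 9659 = -24863 - 9659 = -34522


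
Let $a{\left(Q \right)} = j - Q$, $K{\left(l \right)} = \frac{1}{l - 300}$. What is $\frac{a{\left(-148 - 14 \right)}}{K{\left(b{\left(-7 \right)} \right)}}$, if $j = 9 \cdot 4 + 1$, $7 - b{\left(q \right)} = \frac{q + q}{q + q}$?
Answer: $-58506$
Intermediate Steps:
$b{\left(q \right)} = 6$ ($b{\left(q \right)} = 7 - \frac{q + q}{q + q} = 7 - \frac{2 q}{2 q} = 7 - 2 q \frac{1}{2 q} = 7 - 1 = 6$)
$K{\left(l \right)} = \frac{1}{-300 + l}$
$j = 37$ ($j = 36 + 1 = 37$)
$a{\left(Q \right)} = 37 - Q$
$\frac{a{\left(-148 - 14 \right)}}{K{\left(b{\left(-7 \right)} \right)}} = \frac{37 - \left(-148 - 14\right)}{\frac{1}{-300 + 6}} = \frac{37 - -162}{\frac{1}{-294}} = \frac{37 + 162}{- \frac{1}{294}} = 199 \left(-294\right) = -58506$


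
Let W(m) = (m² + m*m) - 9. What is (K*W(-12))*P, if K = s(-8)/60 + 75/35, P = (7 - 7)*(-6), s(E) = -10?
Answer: 0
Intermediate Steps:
P = 0 (P = 0*(-6) = 0)
K = 83/42 (K = -10/60 + 75/35 = -10*1/60 + 75*(1/35) = -⅙ + 15/7 = 83/42 ≈ 1.9762)
W(m) = -9 + 2*m² (W(m) = (m² + m²) - 9 = 2*m² - 9 = -9 + 2*m²)
(K*W(-12))*P = (83*(-9 + 2*(-12)²)/42)*0 = (83*(-9 + 2*144)/42)*0 = (83*(-9 + 288)/42)*0 = ((83/42)*279)*0 = (7719/14)*0 = 0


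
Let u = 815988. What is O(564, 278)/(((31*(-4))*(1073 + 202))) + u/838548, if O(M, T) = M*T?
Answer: -17152189/920655825 ≈ -0.018630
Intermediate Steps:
O(564, 278)/(((31*(-4))*(1073 + 202))) + u/838548 = (564*278)/(((31*(-4))*(1073 + 202))) + 815988/838548 = 156792/((-124*1275)) + 815988*(1/838548) = 156792/(-158100) + 67999/69879 = 156792*(-1/158100) + 67999/69879 = -13066/13175 + 67999/69879 = -17152189/920655825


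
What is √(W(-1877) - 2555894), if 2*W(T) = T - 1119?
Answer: 4*I*√159837 ≈ 1599.2*I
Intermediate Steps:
W(T) = -1119/2 + T/2 (W(T) = (T - 1119)/2 = (-1119 + T)/2 = -1119/2 + T/2)
√(W(-1877) - 2555894) = √((-1119/2 + (½)*(-1877)) - 2555894) = √((-1119/2 - 1877/2) - 2555894) = √(-1498 - 2555894) = √(-2557392) = 4*I*√159837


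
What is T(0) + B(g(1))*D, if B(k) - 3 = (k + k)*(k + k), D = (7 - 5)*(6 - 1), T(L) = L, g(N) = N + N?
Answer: 190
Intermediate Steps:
g(N) = 2*N
D = 10 (D = 2*5 = 10)
B(k) = 3 + 4*k**2 (B(k) = 3 + (k + k)*(k + k) = 3 + (2*k)*(2*k) = 3 + 4*k**2)
T(0) + B(g(1))*D = 0 + (3 + 4*(2*1)**2)*10 = 0 + (3 + 4*2**2)*10 = 0 + (3 + 4*4)*10 = 0 + (3 + 16)*10 = 0 + 19*10 = 0 + 190 = 190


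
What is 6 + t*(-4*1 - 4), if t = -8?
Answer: 70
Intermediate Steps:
6 + t*(-4*1 - 4) = 6 - 8*(-4*1 - 4) = 6 - 8*(-4 - 4) = 6 - 8*(-8) = 6 + 64 = 70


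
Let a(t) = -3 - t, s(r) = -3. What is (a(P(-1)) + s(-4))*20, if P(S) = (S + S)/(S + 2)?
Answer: -80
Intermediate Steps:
P(S) = 2*S/(2 + S) (P(S) = (2*S)/(2 + S) = 2*S/(2 + S))
(a(P(-1)) + s(-4))*20 = ((-3 - 2*(-1)/(2 - 1)) - 3)*20 = ((-3 - 2*(-1)/1) - 3)*20 = ((-3 - 2*(-1)) - 3)*20 = ((-3 - 1*(-2)) - 3)*20 = ((-3 + 2) - 3)*20 = (-1 - 3)*20 = -4*20 = -80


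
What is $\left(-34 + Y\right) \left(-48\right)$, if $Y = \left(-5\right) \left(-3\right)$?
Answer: $912$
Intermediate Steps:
$Y = 15$
$\left(-34 + Y\right) \left(-48\right) = \left(-34 + 15\right) \left(-48\right) = \left(-19\right) \left(-48\right) = 912$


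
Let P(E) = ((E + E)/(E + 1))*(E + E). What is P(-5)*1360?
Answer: -34000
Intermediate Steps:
P(E) = 4*E²/(1 + E) (P(E) = ((2*E)/(1 + E))*(2*E) = (2*E/(1 + E))*(2*E) = 4*E²/(1 + E))
P(-5)*1360 = (4*(-5)²/(1 - 5))*1360 = (4*25/(-4))*1360 = (4*25*(-¼))*1360 = -25*1360 = -34000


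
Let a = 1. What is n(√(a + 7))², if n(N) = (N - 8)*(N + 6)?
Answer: 1632 + 320*√2 ≈ 2084.5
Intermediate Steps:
n(N) = (-8 + N)*(6 + N)
n(√(a + 7))² = (-48 + (√(1 + 7))² - 2*√(1 + 7))² = (-48 + (√8)² - 4*√2)² = (-48 + (2*√2)² - 4*√2)² = (-48 + 8 - 4*√2)² = (-40 - 4*√2)²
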